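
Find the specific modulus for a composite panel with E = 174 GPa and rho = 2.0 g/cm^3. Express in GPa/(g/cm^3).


Specific stiffness = E/rho = 174/2.0 = 87.0 GPa/(g/cm^3)

87.0 GPa/(g/cm^3)


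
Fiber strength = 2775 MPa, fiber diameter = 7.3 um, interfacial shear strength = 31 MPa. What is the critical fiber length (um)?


Lc = sigma_f * d / (2 * tau_i) = 2775 * 7.3 / (2 * 31) = 326.7 um

326.7 um


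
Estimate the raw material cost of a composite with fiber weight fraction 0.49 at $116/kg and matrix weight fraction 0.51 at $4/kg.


Cost = cost_f*Wf + cost_m*Wm = 116*0.49 + 4*0.51 = $58.88/kg

$58.88/kg


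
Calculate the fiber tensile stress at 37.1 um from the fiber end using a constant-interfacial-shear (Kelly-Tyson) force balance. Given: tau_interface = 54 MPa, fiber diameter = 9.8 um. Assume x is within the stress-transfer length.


Force balance: sigma_f * (pi*d^2/4) = tau * (pi*d) * x  ->  sigma_f = 4 * tau * x / d
sigma_f = 4 * 54 * 37.1 / 9.8 = 817.7 MPa

817.7 MPa


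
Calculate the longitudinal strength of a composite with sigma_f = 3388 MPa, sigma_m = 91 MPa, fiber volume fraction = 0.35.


sigma_1 = sigma_f*Vf + sigma_m*(1-Vf) = 3388*0.35 + 91*0.65 = 1245.0 MPa

1245.0 MPa


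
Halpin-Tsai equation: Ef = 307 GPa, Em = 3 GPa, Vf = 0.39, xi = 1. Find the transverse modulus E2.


eta = (Ef/Em - 1)/(Ef/Em + xi) = (102.3333 - 1)/(102.3333 + 1) = 0.9806
E2 = Em*(1+xi*eta*Vf)/(1-eta*Vf) = 6.72 GPa

6.72 GPa


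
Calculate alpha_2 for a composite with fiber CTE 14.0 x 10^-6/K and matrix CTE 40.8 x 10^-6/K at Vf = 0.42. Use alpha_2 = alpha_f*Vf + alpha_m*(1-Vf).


alpha_2 = alpha_f*Vf + alpha_m*(1-Vf) = 14.0*0.42 + 40.8*0.58 = 29.5 x 10^-6/K

29.5 x 10^-6/K


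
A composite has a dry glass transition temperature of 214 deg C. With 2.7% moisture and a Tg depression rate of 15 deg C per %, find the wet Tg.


Tg_wet = Tg_dry - k*moisture = 214 - 15*2.7 = 173.5 deg C

173.5 deg C


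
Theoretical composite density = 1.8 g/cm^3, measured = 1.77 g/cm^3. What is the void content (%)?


Void% = (rho_theo - rho_actual)/rho_theo * 100 = (1.8 - 1.77)/1.8 * 100 = 1.67%

1.67%


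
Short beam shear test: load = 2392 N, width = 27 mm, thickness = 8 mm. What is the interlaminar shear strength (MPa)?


ILSS = 3F/(4bh) = 3*2392/(4*27*8) = 8.31 MPa

8.31 MPa


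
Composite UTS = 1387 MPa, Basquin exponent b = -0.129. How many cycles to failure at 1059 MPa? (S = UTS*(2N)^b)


N = 0.5 * (S/UTS)^(1/b) = 0.5 * (1059/1387)^(1/-0.129) = 4.0490 cycles

4.0490 cycles


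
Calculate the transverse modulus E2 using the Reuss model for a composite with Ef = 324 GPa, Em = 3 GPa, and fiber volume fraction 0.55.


1/E2 = Vf/Ef + (1-Vf)/Em = 0.55/324 + 0.45/3
E2 = 6.59 GPa

6.59 GPa


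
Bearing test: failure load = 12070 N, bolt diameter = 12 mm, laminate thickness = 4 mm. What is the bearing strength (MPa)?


sigma_br = F/(d*h) = 12070/(12*4) = 251.5 MPa

251.5 MPa


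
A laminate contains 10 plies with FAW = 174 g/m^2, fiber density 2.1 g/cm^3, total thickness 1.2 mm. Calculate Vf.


Vf = n * FAW / (rho_f * h * 1000) = 10 * 174 / (2.1 * 1.2 * 1000) = 0.6905

0.6905


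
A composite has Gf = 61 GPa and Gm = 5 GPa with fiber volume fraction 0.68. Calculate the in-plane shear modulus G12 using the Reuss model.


1/G12 = Vf/Gf + (1-Vf)/Gm = 0.68/61 + 0.32/5
G12 = 13.31 GPa

13.31 GPa


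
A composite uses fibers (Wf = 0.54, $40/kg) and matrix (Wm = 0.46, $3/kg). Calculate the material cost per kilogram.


Cost = cost_f*Wf + cost_m*Wm = 40*0.54 + 3*0.46 = $22.98/kg

$22.98/kg


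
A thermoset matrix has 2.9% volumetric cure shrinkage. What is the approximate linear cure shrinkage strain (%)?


Linear shrinkage ≈ vol_shrink/3 = 2.9/3 = 0.967%

0.967%


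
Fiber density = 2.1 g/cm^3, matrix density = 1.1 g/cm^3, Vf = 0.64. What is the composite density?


rho_c = rho_f*Vf + rho_m*(1-Vf) = 2.1*0.64 + 1.1*0.36 = 1.74 g/cm^3

1.74 g/cm^3


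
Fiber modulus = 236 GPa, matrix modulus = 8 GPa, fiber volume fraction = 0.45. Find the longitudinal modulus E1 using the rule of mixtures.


E1 = Ef*Vf + Em*(1-Vf) = 236*0.45 + 8*0.55 = 110.6 GPa

110.6 GPa


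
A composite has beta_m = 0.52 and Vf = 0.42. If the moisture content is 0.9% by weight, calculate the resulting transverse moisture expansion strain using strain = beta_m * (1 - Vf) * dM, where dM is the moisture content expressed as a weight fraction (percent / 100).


dM = 0.9/100 = 0.009
strain = beta_m * (1-Vf) * dM = 0.52 * 0.58 * 0.009 = 0.0027144

0.0027144


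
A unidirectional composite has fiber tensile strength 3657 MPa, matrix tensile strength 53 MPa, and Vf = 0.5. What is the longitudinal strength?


sigma_1 = sigma_f*Vf + sigma_m*(1-Vf) = 3657*0.5 + 53*0.5 = 1855.0 MPa

1855.0 MPa


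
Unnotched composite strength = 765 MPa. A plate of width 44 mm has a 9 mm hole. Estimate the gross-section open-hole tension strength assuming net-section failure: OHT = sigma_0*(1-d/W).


OHT = sigma_0*(1-d/W) = 765*(1-9/44) = 608.5 MPa

608.5 MPa


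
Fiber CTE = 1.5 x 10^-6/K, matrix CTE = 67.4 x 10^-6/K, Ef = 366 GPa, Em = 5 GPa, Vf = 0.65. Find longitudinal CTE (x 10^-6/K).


E1 = Ef*Vf + Em*(1-Vf) = 239.65
alpha_1 = (alpha_f*Ef*Vf + alpha_m*Em*(1-Vf))/E1 = 1.98 x 10^-6/K

1.98 x 10^-6/K


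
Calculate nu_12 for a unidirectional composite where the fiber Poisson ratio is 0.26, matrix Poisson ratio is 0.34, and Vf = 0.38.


nu_12 = nu_f*Vf + nu_m*(1-Vf) = 0.26*0.38 + 0.34*0.62 = 0.3096

0.3096


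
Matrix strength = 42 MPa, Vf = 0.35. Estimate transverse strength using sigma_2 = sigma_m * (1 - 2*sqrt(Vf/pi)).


factor = 1 - 2*sqrt(0.35/pi) = 0.3324
sigma_2 = 42 * 0.3324 = 13.96 MPa

13.96 MPa


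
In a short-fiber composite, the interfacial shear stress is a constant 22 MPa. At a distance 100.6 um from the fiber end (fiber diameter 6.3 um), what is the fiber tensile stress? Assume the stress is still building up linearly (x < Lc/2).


Force balance: sigma_f * (pi*d^2/4) = tau * (pi*d) * x  ->  sigma_f = 4 * tau * x / d
sigma_f = 4 * 22 * 100.6 / 6.3 = 1405.2 MPa

1405.2 MPa


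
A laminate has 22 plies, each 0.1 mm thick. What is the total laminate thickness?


h = n * t_ply = 22 * 0.1 = 2.2 mm

2.2 mm


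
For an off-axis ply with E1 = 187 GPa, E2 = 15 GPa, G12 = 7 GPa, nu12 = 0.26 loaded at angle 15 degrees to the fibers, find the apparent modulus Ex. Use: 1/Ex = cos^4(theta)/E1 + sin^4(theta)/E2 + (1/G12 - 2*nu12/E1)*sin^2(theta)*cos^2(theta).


cos^4(15) = 0.870513, sin^4(15) = 0.004487, sin^2(15)*cos^2(15) = 0.0625
1/G12 - 2*nu12/E1 = 1/7 - 2*0.26/187 = 0.140076 GPa^-1
1/Ex = 0.870513/187 + 0.004487/15 + 0.140076*0.0625 = 0.0137091 GPa^-1
Ex = 72.94 GPa

72.94 GPa


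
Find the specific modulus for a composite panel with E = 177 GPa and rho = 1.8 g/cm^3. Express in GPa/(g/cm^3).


Specific stiffness = E/rho = 177/1.8 = 98.3 GPa/(g/cm^3)

98.3 GPa/(g/cm^3)


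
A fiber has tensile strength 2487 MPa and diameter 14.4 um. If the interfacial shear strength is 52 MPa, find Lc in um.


Lc = sigma_f * d / (2 * tau_i) = 2487 * 14.4 / (2 * 52) = 344.4 um

344.4 um


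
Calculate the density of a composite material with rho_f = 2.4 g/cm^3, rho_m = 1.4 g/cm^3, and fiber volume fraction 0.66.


rho_c = rho_f*Vf + rho_m*(1-Vf) = 2.4*0.66 + 1.4*0.34 = 2.06 g/cm^3

2.06 g/cm^3


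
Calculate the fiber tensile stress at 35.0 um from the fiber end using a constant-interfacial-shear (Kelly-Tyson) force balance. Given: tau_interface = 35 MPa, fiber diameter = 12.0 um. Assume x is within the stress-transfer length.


Force balance: sigma_f * (pi*d^2/4) = tau * (pi*d) * x  ->  sigma_f = 4 * tau * x / d
sigma_f = 4 * 35 * 35.0 / 12.0 = 408.3 MPa

408.3 MPa


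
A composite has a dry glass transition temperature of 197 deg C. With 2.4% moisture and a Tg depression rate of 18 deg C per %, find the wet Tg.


Tg_wet = Tg_dry - k*moisture = 197 - 18*2.4 = 153.8 deg C

153.8 deg C


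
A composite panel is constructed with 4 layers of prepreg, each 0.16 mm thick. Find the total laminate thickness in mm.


h = n * t_ply = 4 * 0.16 = 0.64 mm

0.64 mm


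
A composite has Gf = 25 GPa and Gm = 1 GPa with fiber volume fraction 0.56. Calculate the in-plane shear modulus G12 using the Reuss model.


1/G12 = Vf/Gf + (1-Vf)/Gm = 0.56/25 + 0.44/1
G12 = 2.16 GPa

2.16 GPa


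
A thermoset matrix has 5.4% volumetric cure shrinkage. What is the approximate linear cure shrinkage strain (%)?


Linear shrinkage ≈ vol_shrink/3 = 5.4/3 = 1.8%

1.8%


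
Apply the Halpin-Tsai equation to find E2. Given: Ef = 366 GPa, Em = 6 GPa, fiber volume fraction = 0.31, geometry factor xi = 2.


eta = (Ef/Em - 1)/(Ef/Em + xi) = (61.0 - 1)/(61.0 + 2) = 0.9524
E2 = Em*(1+xi*eta*Vf)/(1-eta*Vf) = 13.54 GPa

13.54 GPa


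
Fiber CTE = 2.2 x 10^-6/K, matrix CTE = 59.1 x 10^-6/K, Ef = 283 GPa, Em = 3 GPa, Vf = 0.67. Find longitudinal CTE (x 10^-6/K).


E1 = Ef*Vf + Em*(1-Vf) = 190.6
alpha_1 = (alpha_f*Ef*Vf + alpha_m*Em*(1-Vf))/E1 = 2.5 x 10^-6/K

2.5 x 10^-6/K


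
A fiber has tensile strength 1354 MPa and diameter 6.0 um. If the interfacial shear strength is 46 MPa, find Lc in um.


Lc = sigma_f * d / (2 * tau_i) = 1354 * 6.0 / (2 * 46) = 88.3 um

88.3 um


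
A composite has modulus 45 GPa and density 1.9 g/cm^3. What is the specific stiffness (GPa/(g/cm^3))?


Specific stiffness = E/rho = 45/1.9 = 23.7 GPa/(g/cm^3)

23.7 GPa/(g/cm^3)


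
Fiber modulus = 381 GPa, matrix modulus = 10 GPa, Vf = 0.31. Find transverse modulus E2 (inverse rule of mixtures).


1/E2 = Vf/Ef + (1-Vf)/Em = 0.31/381 + 0.69/10
E2 = 14.32 GPa

14.32 GPa


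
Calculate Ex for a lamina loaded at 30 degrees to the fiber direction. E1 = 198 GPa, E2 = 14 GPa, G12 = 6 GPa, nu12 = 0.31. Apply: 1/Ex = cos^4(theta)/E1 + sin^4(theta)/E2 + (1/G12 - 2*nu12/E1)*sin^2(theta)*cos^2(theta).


cos^4(30) = 0.5625, sin^4(30) = 0.0625, sin^2(30)*cos^2(30) = 0.1875
1/G12 - 2*nu12/E1 = 1/6 - 2*0.31/198 = 0.163535 GPa^-1
1/Ex = 0.5625/198 + 0.0625/14 + 0.163535*0.1875 = 0.0379681 GPa^-1
Ex = 26.34 GPa

26.34 GPa


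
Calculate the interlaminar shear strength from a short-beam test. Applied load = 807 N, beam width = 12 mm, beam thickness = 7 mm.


ILSS = 3F/(4bh) = 3*807/(4*12*7) = 7.21 MPa

7.21 MPa


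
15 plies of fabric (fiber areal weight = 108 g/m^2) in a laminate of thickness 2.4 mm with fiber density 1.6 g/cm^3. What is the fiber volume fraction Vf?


Vf = n * FAW / (rho_f * h * 1000) = 15 * 108 / (1.6 * 2.4 * 1000) = 0.4219

0.4219


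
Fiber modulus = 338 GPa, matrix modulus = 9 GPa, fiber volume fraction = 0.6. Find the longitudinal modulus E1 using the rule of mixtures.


E1 = Ef*Vf + Em*(1-Vf) = 338*0.6 + 9*0.4 = 206.4 GPa

206.4 GPa


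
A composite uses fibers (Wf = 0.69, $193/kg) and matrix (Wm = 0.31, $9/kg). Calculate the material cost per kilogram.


Cost = cost_f*Wf + cost_m*Wm = 193*0.69 + 9*0.31 = $135.96/kg

$135.96/kg


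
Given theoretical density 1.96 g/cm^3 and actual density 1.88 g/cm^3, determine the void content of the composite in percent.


Void% = (rho_theo - rho_actual)/rho_theo * 100 = (1.96 - 1.88)/1.96 * 100 = 4.08%

4.08%


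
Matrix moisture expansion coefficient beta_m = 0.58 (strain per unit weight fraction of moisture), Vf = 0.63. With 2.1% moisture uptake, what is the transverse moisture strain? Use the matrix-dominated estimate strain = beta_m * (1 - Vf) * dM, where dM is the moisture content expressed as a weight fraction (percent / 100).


dM = 2.1/100 = 0.021
strain = beta_m * (1-Vf) * dM = 0.58 * 0.37 * 0.021 = 0.0045066

0.0045066


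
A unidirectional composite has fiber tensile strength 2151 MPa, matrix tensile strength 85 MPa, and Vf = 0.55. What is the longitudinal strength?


sigma_1 = sigma_f*Vf + sigma_m*(1-Vf) = 2151*0.55 + 85*0.45 = 1221.3 MPa

1221.3 MPa


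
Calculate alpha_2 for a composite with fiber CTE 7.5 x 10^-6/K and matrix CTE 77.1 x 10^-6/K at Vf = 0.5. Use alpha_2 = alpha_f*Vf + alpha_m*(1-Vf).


alpha_2 = alpha_f*Vf + alpha_m*(1-Vf) = 7.5*0.5 + 77.1*0.5 = 42.3 x 10^-6/K

42.3 x 10^-6/K


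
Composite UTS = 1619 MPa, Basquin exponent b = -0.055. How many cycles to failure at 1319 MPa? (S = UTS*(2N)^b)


N = 0.5 * (S/UTS)^(1/b) = 0.5 * (1319/1619)^(1/-0.055) = 20.7582 cycles

20.7582 cycles


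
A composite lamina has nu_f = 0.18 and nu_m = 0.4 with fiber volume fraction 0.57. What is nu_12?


nu_12 = nu_f*Vf + nu_m*(1-Vf) = 0.18*0.57 + 0.4*0.43 = 0.2746

0.2746


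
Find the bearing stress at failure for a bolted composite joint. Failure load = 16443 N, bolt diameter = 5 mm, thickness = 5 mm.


sigma_br = F/(d*h) = 16443/(5*5) = 657.7 MPa

657.7 MPa


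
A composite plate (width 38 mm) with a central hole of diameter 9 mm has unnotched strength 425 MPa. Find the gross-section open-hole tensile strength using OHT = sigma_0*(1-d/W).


OHT = sigma_0*(1-d/W) = 425*(1-9/38) = 324.3 MPa

324.3 MPa


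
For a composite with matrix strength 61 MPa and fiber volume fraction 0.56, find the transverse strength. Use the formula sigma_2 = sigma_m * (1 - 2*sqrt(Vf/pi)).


factor = 1 - 2*sqrt(0.56/pi) = 0.1556
sigma_2 = 61 * 0.1556 = 9.49 MPa

9.49 MPa


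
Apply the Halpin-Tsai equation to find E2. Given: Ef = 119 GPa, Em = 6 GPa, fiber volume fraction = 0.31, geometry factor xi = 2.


eta = (Ef/Em - 1)/(Ef/Em + xi) = (19.8333 - 1)/(19.8333 + 2) = 0.8626
E2 = Em*(1+xi*eta*Vf)/(1-eta*Vf) = 12.57 GPa

12.57 GPa


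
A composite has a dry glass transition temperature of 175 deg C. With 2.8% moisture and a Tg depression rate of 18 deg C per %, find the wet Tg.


Tg_wet = Tg_dry - k*moisture = 175 - 18*2.8 = 124.6 deg C

124.6 deg C


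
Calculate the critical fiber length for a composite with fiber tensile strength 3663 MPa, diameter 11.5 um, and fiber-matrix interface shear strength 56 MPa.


Lc = sigma_f * d / (2 * tau_i) = 3663 * 11.5 / (2 * 56) = 376.1 um

376.1 um


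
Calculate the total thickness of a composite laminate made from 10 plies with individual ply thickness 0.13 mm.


h = n * t_ply = 10 * 0.13 = 1.3 mm

1.3 mm


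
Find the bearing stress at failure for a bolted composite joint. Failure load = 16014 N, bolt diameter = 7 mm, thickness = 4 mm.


sigma_br = F/(d*h) = 16014/(7*4) = 571.9 MPa

571.9 MPa


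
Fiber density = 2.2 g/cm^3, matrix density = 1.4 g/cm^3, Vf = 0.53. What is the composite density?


rho_c = rho_f*Vf + rho_m*(1-Vf) = 2.2*0.53 + 1.4*0.47 = 1.824 g/cm^3

1.824 g/cm^3


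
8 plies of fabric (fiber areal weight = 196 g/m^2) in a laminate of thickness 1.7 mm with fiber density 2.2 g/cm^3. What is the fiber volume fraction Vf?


Vf = n * FAW / (rho_f * h * 1000) = 8 * 196 / (2.2 * 1.7 * 1000) = 0.4193

0.4193


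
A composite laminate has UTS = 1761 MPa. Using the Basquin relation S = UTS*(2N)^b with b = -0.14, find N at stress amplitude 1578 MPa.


N = 0.5 * (S/UTS)^(1/b) = 0.5 * (1578/1761)^(1/-0.14) = 1.0948 cycles

1.0948 cycles


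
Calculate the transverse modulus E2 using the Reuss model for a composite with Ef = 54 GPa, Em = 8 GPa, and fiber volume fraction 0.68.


1/E2 = Vf/Ef + (1-Vf)/Em = 0.68/54 + 0.32/8
E2 = 19.01 GPa

19.01 GPa


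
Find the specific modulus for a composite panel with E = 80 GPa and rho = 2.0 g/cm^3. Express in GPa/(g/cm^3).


Specific stiffness = E/rho = 80/2.0 = 40.0 GPa/(g/cm^3)

40.0 GPa/(g/cm^3)


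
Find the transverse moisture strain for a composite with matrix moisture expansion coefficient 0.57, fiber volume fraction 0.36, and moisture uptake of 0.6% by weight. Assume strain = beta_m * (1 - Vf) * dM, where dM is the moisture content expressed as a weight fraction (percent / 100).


dM = 0.6/100 = 0.006
strain = beta_m * (1-Vf) * dM = 0.57 * 0.64 * 0.006 = 0.0021888

0.0021888


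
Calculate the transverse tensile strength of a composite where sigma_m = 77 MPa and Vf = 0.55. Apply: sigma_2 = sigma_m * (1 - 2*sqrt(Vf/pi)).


factor = 1 - 2*sqrt(0.55/pi) = 0.1632
sigma_2 = 77 * 0.1632 = 12.56 MPa

12.56 MPa


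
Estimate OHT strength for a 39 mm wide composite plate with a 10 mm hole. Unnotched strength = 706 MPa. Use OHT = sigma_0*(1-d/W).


OHT = sigma_0*(1-d/W) = 706*(1-10/39) = 525.0 MPa

525.0 MPa


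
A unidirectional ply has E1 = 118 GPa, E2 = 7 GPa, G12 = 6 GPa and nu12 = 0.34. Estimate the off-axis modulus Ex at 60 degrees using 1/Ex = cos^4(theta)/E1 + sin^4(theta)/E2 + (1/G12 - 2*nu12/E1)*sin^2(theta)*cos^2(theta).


cos^4(60) = 0.0625, sin^4(60) = 0.5625, sin^2(60)*cos^2(60) = 0.1875
1/G12 - 2*nu12/E1 = 1/6 - 2*0.34/118 = 0.160904 GPa^-1
1/Ex = 0.0625/118 + 0.5625/7 + 0.160904*0.1875 = 0.1110563 GPa^-1
Ex = 9.0 GPa

9.0 GPa


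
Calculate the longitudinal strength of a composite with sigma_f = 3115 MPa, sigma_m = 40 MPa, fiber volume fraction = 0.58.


sigma_1 = sigma_f*Vf + sigma_m*(1-Vf) = 3115*0.58 + 40*0.42 = 1823.5 MPa

1823.5 MPa


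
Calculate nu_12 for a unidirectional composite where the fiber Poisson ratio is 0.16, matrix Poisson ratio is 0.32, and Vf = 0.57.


nu_12 = nu_f*Vf + nu_m*(1-Vf) = 0.16*0.57 + 0.32*0.43 = 0.2288

0.2288


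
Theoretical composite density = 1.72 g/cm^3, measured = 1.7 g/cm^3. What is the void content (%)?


Void% = (rho_theo - rho_actual)/rho_theo * 100 = (1.72 - 1.7)/1.72 * 100 = 1.16%

1.16%


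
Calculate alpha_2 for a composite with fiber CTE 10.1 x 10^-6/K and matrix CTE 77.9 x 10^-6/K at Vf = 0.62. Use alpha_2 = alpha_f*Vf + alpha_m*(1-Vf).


alpha_2 = alpha_f*Vf + alpha_m*(1-Vf) = 10.1*0.62 + 77.9*0.38 = 35.9 x 10^-6/K

35.9 x 10^-6/K


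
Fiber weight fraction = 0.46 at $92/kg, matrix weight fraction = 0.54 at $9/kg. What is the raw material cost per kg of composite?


Cost = cost_f*Wf + cost_m*Wm = 92*0.46 + 9*0.54 = $47.18/kg

$47.18/kg


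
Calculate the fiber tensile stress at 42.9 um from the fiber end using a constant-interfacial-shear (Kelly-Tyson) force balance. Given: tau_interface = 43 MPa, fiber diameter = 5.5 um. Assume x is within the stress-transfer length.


Force balance: sigma_f * (pi*d^2/4) = tau * (pi*d) * x  ->  sigma_f = 4 * tau * x / d
sigma_f = 4 * 43 * 42.9 / 5.5 = 1341.6 MPa

1341.6 MPa


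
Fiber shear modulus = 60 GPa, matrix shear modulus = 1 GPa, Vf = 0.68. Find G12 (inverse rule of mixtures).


1/G12 = Vf/Gf + (1-Vf)/Gm = 0.68/60 + 0.32/1
G12 = 3.02 GPa

3.02 GPa


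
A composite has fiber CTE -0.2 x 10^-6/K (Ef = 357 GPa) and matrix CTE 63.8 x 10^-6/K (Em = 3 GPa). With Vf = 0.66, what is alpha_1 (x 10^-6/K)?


E1 = Ef*Vf + Em*(1-Vf) = 236.64
alpha_1 = (alpha_f*Ef*Vf + alpha_m*Em*(1-Vf))/E1 = 0.08 x 10^-6/K

0.08 x 10^-6/K


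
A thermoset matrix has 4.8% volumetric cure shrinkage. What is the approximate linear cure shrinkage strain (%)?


Linear shrinkage ≈ vol_shrink/3 = 4.8/3 = 1.6%

1.6%


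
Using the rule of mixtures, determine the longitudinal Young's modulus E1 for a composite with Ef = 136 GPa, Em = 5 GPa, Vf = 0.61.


E1 = Ef*Vf + Em*(1-Vf) = 136*0.61 + 5*0.39 = 84.91 GPa

84.91 GPa


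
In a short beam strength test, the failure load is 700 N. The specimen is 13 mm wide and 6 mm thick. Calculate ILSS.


ILSS = 3F/(4bh) = 3*700/(4*13*6) = 6.73 MPa

6.73 MPa


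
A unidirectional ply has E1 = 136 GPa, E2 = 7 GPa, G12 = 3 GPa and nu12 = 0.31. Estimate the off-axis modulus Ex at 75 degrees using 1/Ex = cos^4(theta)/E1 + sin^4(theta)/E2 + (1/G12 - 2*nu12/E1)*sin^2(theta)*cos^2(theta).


cos^4(75) = 0.004487, sin^4(75) = 0.870513, sin^2(75)*cos^2(75) = 0.0625
1/G12 - 2*nu12/E1 = 1/3 - 2*0.31/136 = 0.328775 GPa^-1
1/Ex = 0.004487/136 + 0.870513/7 + 0.328775*0.0625 = 0.1449404 GPa^-1
Ex = 6.9 GPa

6.9 GPa


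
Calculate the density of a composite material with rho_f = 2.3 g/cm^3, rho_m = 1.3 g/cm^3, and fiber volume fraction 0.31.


rho_c = rho_f*Vf + rho_m*(1-Vf) = 2.3*0.31 + 1.3*0.69 = 1.61 g/cm^3

1.61 g/cm^3


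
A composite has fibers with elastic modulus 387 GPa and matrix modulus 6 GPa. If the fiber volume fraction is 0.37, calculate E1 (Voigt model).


E1 = Ef*Vf + Em*(1-Vf) = 387*0.37 + 6*0.63 = 146.97 GPa

146.97 GPa


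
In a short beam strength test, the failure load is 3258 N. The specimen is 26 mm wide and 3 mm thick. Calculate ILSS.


ILSS = 3F/(4bh) = 3*3258/(4*26*3) = 31.33 MPa

31.33 MPa


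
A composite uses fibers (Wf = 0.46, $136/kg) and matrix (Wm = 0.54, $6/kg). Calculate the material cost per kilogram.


Cost = cost_f*Wf + cost_m*Wm = 136*0.46 + 6*0.54 = $65.8/kg

$65.8/kg


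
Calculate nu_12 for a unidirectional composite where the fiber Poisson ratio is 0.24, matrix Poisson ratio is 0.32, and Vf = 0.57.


nu_12 = nu_f*Vf + nu_m*(1-Vf) = 0.24*0.57 + 0.32*0.43 = 0.2744

0.2744


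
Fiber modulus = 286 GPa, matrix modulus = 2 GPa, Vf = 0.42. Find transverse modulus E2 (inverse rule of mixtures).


1/E2 = Vf/Ef + (1-Vf)/Em = 0.42/286 + 0.58/2
E2 = 3.43 GPa

3.43 GPa


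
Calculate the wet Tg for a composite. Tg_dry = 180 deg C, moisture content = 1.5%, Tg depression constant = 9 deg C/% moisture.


Tg_wet = Tg_dry - k*moisture = 180 - 9*1.5 = 166.5 deg C

166.5 deg C


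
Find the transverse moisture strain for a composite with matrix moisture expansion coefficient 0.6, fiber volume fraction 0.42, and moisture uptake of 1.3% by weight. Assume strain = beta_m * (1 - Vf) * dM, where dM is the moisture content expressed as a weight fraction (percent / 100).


dM = 1.3/100 = 0.013
strain = beta_m * (1-Vf) * dM = 0.6 * 0.58 * 0.013 = 0.004524

0.004524


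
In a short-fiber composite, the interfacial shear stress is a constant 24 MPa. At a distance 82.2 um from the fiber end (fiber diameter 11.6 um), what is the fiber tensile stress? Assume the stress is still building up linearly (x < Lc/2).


Force balance: sigma_f * (pi*d^2/4) = tau * (pi*d) * x  ->  sigma_f = 4 * tau * x / d
sigma_f = 4 * 24 * 82.2 / 11.6 = 680.3 MPa

680.3 MPa


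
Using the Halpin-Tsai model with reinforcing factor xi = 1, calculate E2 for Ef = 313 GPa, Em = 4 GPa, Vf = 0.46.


eta = (Ef/Em - 1)/(Ef/Em + xi) = (78.25 - 1)/(78.25 + 1) = 0.9748
E2 = Em*(1+xi*eta*Vf)/(1-eta*Vf) = 10.5 GPa

10.5 GPa


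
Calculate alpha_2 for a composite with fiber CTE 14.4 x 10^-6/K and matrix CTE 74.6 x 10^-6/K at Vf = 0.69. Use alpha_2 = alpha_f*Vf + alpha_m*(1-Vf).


alpha_2 = alpha_f*Vf + alpha_m*(1-Vf) = 14.4*0.69 + 74.6*0.31 = 33.1 x 10^-6/K

33.1 x 10^-6/K


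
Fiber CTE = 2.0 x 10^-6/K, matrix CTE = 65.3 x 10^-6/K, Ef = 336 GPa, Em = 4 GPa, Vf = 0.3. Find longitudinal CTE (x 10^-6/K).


E1 = Ef*Vf + Em*(1-Vf) = 103.6
alpha_1 = (alpha_f*Ef*Vf + alpha_m*Em*(1-Vf))/E1 = 3.71 x 10^-6/K

3.71 x 10^-6/K


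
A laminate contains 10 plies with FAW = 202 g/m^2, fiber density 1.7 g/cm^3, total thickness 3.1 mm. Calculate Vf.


Vf = n * FAW / (rho_f * h * 1000) = 10 * 202 / (1.7 * 3.1 * 1000) = 0.3833

0.3833


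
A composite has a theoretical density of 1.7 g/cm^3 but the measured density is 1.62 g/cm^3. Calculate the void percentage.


Void% = (rho_theo - rho_actual)/rho_theo * 100 = (1.7 - 1.62)/1.7 * 100 = 4.71%

4.71%


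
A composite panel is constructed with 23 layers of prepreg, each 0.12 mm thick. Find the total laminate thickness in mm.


h = n * t_ply = 23 * 0.12 = 2.76 mm

2.76 mm


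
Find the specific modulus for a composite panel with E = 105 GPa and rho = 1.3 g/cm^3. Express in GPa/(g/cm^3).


Specific stiffness = E/rho = 105/1.3 = 80.8 GPa/(g/cm^3)

80.8 GPa/(g/cm^3)


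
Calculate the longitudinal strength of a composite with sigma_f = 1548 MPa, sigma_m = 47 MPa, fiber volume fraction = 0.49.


sigma_1 = sigma_f*Vf + sigma_m*(1-Vf) = 1548*0.49 + 47*0.51 = 782.5 MPa

782.5 MPa


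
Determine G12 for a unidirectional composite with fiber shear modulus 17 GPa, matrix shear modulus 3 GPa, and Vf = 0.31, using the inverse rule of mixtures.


1/G12 = Vf/Gf + (1-Vf)/Gm = 0.31/17 + 0.69/3
G12 = 4.03 GPa

4.03 GPa


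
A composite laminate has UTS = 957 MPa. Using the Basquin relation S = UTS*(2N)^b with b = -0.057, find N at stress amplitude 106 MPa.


N = 0.5 * (S/UTS)^(1/b) = 0.5 * (106/957)^(1/-0.057) = 2.9106e+16 cycles

2.9106e+16 cycles


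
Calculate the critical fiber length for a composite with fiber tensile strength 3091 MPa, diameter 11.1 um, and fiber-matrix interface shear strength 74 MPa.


Lc = sigma_f * d / (2 * tau_i) = 3091 * 11.1 / (2 * 74) = 231.8 um

231.8 um


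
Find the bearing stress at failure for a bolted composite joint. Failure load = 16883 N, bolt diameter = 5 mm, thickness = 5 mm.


sigma_br = F/(d*h) = 16883/(5*5) = 675.3 MPa

675.3 MPa


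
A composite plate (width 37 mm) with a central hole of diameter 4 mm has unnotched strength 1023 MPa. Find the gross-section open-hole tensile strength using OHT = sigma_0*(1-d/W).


OHT = sigma_0*(1-d/W) = 1023*(1-4/37) = 912.4 MPa

912.4 MPa


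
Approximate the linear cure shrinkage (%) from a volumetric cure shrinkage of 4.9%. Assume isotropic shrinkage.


Linear shrinkage ≈ vol_shrink/3 = 4.9/3 = 1.633%

1.633%


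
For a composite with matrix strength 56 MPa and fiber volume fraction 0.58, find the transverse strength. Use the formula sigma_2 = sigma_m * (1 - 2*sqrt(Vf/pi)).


factor = 1 - 2*sqrt(0.58/pi) = 0.1407
sigma_2 = 56 * 0.1407 = 7.88 MPa

7.88 MPa


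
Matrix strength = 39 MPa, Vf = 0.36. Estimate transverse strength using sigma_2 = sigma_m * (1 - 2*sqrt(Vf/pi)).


factor = 1 - 2*sqrt(0.36/pi) = 0.323
sigma_2 = 39 * 0.323 = 12.6 MPa

12.6 MPa


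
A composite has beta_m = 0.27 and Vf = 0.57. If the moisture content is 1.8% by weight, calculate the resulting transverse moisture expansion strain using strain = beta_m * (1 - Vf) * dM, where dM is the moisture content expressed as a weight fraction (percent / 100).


dM = 1.8/100 = 0.018
strain = beta_m * (1-Vf) * dM = 0.27 * 0.43 * 0.018 = 0.0020898

0.0020898


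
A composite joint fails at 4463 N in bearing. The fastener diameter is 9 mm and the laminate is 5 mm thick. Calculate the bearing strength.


sigma_br = F/(d*h) = 4463/(9*5) = 99.2 MPa

99.2 MPa


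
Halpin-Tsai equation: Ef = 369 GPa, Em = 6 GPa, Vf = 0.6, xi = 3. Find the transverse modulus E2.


eta = (Ef/Em - 1)/(Ef/Em + xi) = (61.5 - 1)/(61.5 + 3) = 0.938
E2 = Em*(1+xi*eta*Vf)/(1-eta*Vf) = 36.89 GPa

36.89 GPa


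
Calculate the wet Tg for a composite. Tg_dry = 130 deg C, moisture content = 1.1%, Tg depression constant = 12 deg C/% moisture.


Tg_wet = Tg_dry - k*moisture = 130 - 12*1.1 = 116.8 deg C

116.8 deg C


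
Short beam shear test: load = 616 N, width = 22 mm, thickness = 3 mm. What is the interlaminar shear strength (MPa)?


ILSS = 3F/(4bh) = 3*616/(4*22*3) = 7.0 MPa

7.0 MPa


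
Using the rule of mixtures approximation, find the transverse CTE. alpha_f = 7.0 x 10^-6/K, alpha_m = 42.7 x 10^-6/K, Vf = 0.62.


alpha_2 = alpha_f*Vf + alpha_m*(1-Vf) = 7.0*0.62 + 42.7*0.38 = 20.6 x 10^-6/K

20.6 x 10^-6/K


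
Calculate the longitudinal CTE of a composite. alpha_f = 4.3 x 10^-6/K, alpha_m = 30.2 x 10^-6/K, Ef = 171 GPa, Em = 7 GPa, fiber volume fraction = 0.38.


E1 = Ef*Vf + Em*(1-Vf) = 69.32
alpha_1 = (alpha_f*Ef*Vf + alpha_m*Em*(1-Vf))/E1 = 5.92 x 10^-6/K

5.92 x 10^-6/K


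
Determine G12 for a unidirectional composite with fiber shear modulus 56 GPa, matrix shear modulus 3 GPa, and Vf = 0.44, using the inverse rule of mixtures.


1/G12 = Vf/Gf + (1-Vf)/Gm = 0.44/56 + 0.56/3
G12 = 5.14 GPa

5.14 GPa


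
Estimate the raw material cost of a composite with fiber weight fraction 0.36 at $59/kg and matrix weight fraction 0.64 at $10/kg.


Cost = cost_f*Wf + cost_m*Wm = 59*0.36 + 10*0.64 = $27.64/kg

$27.64/kg


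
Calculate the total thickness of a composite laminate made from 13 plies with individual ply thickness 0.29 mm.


h = n * t_ply = 13 * 0.29 = 3.77 mm

3.77 mm


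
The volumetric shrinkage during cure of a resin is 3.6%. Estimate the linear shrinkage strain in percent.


Linear shrinkage ≈ vol_shrink/3 = 3.6/3 = 1.2%

1.2%


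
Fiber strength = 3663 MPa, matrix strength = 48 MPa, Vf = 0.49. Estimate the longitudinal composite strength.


sigma_1 = sigma_f*Vf + sigma_m*(1-Vf) = 3663*0.49 + 48*0.51 = 1819.4 MPa

1819.4 MPa


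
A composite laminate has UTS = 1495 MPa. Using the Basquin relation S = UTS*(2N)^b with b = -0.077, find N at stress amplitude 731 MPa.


N = 0.5 * (S/UTS)^(1/b) = 0.5 * (731/1495)^(1/-0.077) = 5424.3067 cycles

5424.3067 cycles


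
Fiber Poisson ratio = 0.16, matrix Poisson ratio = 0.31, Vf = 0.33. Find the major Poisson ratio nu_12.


nu_12 = nu_f*Vf + nu_m*(1-Vf) = 0.16*0.33 + 0.31*0.67 = 0.2605

0.2605


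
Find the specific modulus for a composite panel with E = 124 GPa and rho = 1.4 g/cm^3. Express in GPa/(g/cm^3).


Specific stiffness = E/rho = 124/1.4 = 88.6 GPa/(g/cm^3)

88.6 GPa/(g/cm^3)


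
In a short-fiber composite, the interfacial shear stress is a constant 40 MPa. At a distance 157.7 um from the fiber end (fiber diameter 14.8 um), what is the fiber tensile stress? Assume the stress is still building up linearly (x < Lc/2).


Force balance: sigma_f * (pi*d^2/4) = tau * (pi*d) * x  ->  sigma_f = 4 * tau * x / d
sigma_f = 4 * 40 * 157.7 / 14.8 = 1704.9 MPa

1704.9 MPa


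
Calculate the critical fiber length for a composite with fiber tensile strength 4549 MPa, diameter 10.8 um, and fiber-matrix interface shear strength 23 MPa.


Lc = sigma_f * d / (2 * tau_i) = 4549 * 10.8 / (2 * 23) = 1068.0 um

1068.0 um


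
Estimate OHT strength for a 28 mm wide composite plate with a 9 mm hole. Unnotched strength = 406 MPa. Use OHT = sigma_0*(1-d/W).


OHT = sigma_0*(1-d/W) = 406*(1-9/28) = 275.5 MPa

275.5 MPa


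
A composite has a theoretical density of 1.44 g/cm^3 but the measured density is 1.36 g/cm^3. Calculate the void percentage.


Void% = (rho_theo - rho_actual)/rho_theo * 100 = (1.44 - 1.36)/1.44 * 100 = 5.56%

5.56%


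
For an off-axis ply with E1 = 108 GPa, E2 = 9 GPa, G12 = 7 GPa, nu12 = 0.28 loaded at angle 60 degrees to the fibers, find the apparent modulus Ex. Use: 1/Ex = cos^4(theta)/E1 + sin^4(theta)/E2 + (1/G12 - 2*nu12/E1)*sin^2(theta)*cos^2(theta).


cos^4(60) = 0.0625, sin^4(60) = 0.5625, sin^2(60)*cos^2(60) = 0.1875
1/G12 - 2*nu12/E1 = 1/7 - 2*0.28/108 = 0.137672 GPa^-1
1/Ex = 0.0625/108 + 0.5625/9 + 0.137672*0.1875 = 0.0888922 GPa^-1
Ex = 11.25 GPa

11.25 GPa


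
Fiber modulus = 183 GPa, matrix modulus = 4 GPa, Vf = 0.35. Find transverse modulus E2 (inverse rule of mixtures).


1/E2 = Vf/Ef + (1-Vf)/Em = 0.35/183 + 0.65/4
E2 = 6.08 GPa

6.08 GPa


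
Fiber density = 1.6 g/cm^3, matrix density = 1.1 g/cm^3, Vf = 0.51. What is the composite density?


rho_c = rho_f*Vf + rho_m*(1-Vf) = 1.6*0.51 + 1.1*0.49 = 1.355 g/cm^3

1.355 g/cm^3


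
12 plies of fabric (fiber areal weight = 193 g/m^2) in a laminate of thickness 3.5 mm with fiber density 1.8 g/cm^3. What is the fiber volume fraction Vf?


Vf = n * FAW / (rho_f * h * 1000) = 12 * 193 / (1.8 * 3.5 * 1000) = 0.3676

0.3676


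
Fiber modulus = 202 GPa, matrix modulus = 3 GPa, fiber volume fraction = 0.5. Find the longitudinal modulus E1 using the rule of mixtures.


E1 = Ef*Vf + Em*(1-Vf) = 202*0.5 + 3*0.5 = 102.5 GPa

102.5 GPa


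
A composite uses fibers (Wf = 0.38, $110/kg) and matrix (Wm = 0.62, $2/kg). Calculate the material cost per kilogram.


Cost = cost_f*Wf + cost_m*Wm = 110*0.38 + 2*0.62 = $43.04/kg

$43.04/kg


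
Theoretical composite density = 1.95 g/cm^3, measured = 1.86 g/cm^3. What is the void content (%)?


Void% = (rho_theo - rho_actual)/rho_theo * 100 = (1.95 - 1.86)/1.95 * 100 = 4.62%

4.62%


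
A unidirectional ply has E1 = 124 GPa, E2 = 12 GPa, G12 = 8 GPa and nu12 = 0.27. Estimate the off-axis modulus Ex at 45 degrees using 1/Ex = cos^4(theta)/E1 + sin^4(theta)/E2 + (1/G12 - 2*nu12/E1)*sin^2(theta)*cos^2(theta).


cos^4(45) = 0.25, sin^4(45) = 0.25, sin^2(45)*cos^2(45) = 0.25
1/G12 - 2*nu12/E1 = 1/8 - 2*0.27/124 = 0.120645 GPa^-1
1/Ex = 0.25/124 + 0.25/12 + 0.120645*0.25 = 0.0530108 GPa^-1
Ex = 18.86 GPa

18.86 GPa


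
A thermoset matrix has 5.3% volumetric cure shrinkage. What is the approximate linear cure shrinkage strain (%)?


Linear shrinkage ≈ vol_shrink/3 = 5.3/3 = 1.767%

1.767%


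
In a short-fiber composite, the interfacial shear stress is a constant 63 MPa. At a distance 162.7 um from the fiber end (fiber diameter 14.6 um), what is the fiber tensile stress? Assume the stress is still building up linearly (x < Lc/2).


Force balance: sigma_f * (pi*d^2/4) = tau * (pi*d) * x  ->  sigma_f = 4 * tau * x / d
sigma_f = 4 * 63 * 162.7 / 14.6 = 2808.2 MPa

2808.2 MPa


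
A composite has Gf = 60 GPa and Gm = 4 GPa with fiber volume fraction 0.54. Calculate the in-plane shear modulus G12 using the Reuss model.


1/G12 = Vf/Gf + (1-Vf)/Gm = 0.54/60 + 0.46/4
G12 = 8.06 GPa

8.06 GPa


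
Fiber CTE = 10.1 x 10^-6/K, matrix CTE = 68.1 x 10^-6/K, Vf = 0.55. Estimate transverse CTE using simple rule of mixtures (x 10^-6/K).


alpha_2 = alpha_f*Vf + alpha_m*(1-Vf) = 10.1*0.55 + 68.1*0.45 = 36.2 x 10^-6/K

36.2 x 10^-6/K


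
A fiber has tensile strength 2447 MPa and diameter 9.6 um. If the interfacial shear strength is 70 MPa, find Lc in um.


Lc = sigma_f * d / (2 * tau_i) = 2447 * 9.6 / (2 * 70) = 167.8 um

167.8 um


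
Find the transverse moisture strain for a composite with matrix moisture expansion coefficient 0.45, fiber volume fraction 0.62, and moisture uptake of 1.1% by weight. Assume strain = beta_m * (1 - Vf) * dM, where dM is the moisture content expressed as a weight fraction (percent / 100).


dM = 1.1/100 = 0.011
strain = beta_m * (1-Vf) * dM = 0.45 * 0.38 * 0.011 = 0.001881

0.001881


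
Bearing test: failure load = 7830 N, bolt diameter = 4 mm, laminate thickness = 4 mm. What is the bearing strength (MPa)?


sigma_br = F/(d*h) = 7830/(4*4) = 489.4 MPa

489.4 MPa


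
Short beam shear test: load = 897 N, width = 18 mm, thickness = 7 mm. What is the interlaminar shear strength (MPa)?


ILSS = 3F/(4bh) = 3*897/(4*18*7) = 5.34 MPa

5.34 MPa


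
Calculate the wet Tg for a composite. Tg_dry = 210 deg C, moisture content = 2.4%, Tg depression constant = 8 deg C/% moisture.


Tg_wet = Tg_dry - k*moisture = 210 - 8*2.4 = 190.8 deg C

190.8 deg C


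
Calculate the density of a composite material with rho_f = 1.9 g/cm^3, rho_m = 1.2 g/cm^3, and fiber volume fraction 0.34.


rho_c = rho_f*Vf + rho_m*(1-Vf) = 1.9*0.34 + 1.2*0.66 = 1.438 g/cm^3

1.438 g/cm^3


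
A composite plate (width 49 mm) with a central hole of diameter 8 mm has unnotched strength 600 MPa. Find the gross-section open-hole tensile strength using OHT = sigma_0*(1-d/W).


OHT = sigma_0*(1-d/W) = 600*(1-8/49) = 502.0 MPa

502.0 MPa


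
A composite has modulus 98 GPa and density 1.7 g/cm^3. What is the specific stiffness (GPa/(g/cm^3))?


Specific stiffness = E/rho = 98/1.7 = 57.6 GPa/(g/cm^3)

57.6 GPa/(g/cm^3)


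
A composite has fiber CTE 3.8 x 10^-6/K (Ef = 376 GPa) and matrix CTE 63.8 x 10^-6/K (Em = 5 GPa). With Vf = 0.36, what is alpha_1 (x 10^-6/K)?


E1 = Ef*Vf + Em*(1-Vf) = 138.56
alpha_1 = (alpha_f*Ef*Vf + alpha_m*Em*(1-Vf))/E1 = 5.19 x 10^-6/K

5.19 x 10^-6/K


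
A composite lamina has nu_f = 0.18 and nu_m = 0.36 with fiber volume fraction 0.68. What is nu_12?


nu_12 = nu_f*Vf + nu_m*(1-Vf) = 0.18*0.68 + 0.36*0.32 = 0.2376

0.2376


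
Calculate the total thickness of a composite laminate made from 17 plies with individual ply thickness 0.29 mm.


h = n * t_ply = 17 * 0.29 = 4.93 mm

4.93 mm


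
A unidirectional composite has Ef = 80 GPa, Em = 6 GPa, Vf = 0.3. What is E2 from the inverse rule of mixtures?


1/E2 = Vf/Ef + (1-Vf)/Em = 0.3/80 + 0.7/6
E2 = 8.3 GPa

8.3 GPa


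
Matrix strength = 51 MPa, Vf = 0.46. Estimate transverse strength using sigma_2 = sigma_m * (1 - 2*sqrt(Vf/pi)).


factor = 1 - 2*sqrt(0.46/pi) = 0.2347
sigma_2 = 51 * 0.2347 = 11.97 MPa

11.97 MPa


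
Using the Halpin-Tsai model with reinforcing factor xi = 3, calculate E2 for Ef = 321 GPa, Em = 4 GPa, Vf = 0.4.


eta = (Ef/Em - 1)/(Ef/Em + xi) = (80.25 - 1)/(80.25 + 3) = 0.952
E2 = Em*(1+xi*eta*Vf)/(1-eta*Vf) = 13.84 GPa

13.84 GPa


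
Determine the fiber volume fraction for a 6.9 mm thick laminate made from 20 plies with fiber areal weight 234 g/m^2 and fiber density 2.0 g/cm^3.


Vf = n * FAW / (rho_f * h * 1000) = 20 * 234 / (2.0 * 6.9 * 1000) = 0.3391

0.3391


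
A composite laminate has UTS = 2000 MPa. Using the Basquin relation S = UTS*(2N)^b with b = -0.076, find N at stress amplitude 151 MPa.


N = 0.5 * (S/UTS)^(1/b) = 0.5 * (151/2000)^(1/-0.076) = 2.9029e+14 cycles

2.9029e+14 cycles


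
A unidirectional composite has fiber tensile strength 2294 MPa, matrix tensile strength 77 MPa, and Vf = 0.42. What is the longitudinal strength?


sigma_1 = sigma_f*Vf + sigma_m*(1-Vf) = 2294*0.42 + 77*0.58 = 1008.1 MPa

1008.1 MPa


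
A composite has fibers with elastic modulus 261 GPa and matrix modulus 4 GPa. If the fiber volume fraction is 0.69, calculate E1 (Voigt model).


E1 = Ef*Vf + Em*(1-Vf) = 261*0.69 + 4*0.31 = 181.33 GPa

181.33 GPa


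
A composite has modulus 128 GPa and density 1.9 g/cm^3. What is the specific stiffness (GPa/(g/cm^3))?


Specific stiffness = E/rho = 128/1.9 = 67.4 GPa/(g/cm^3)

67.4 GPa/(g/cm^3)


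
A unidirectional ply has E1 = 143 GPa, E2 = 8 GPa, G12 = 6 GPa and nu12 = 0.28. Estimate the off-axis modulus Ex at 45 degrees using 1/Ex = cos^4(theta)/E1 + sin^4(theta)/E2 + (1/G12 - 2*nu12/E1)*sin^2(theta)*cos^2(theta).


cos^4(45) = 0.25, sin^4(45) = 0.25, sin^2(45)*cos^2(45) = 0.25
1/G12 - 2*nu12/E1 = 1/6 - 2*0.28/143 = 0.162751 GPa^-1
1/Ex = 0.25/143 + 0.25/8 + 0.162751*0.25 = 0.0736859 GPa^-1
Ex = 13.57 GPa

13.57 GPa


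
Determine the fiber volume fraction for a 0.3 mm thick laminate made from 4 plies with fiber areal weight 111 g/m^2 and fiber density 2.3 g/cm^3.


Vf = n * FAW / (rho_f * h * 1000) = 4 * 111 / (2.3 * 0.3 * 1000) = 0.6435

0.6435


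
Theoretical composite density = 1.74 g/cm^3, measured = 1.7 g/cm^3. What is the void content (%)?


Void% = (rho_theo - rho_actual)/rho_theo * 100 = (1.74 - 1.7)/1.74 * 100 = 2.3%

2.3%


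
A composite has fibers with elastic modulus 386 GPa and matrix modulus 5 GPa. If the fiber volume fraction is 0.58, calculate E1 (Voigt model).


E1 = Ef*Vf + Em*(1-Vf) = 386*0.58 + 5*0.42 = 225.98 GPa

225.98 GPa


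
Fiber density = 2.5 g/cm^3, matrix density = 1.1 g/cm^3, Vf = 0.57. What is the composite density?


rho_c = rho_f*Vf + rho_m*(1-Vf) = 2.5*0.57 + 1.1*0.43 = 1.898 g/cm^3

1.898 g/cm^3


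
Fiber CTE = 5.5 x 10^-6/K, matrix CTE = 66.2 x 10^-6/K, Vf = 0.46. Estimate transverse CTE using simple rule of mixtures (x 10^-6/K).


alpha_2 = alpha_f*Vf + alpha_m*(1-Vf) = 5.5*0.46 + 66.2*0.54 = 38.3 x 10^-6/K

38.3 x 10^-6/K


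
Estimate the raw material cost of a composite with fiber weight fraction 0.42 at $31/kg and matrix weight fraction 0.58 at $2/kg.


Cost = cost_f*Wf + cost_m*Wm = 31*0.42 + 2*0.58 = $14.18/kg

$14.18/kg


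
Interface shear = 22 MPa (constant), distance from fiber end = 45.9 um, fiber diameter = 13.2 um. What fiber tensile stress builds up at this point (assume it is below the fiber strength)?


Force balance: sigma_f * (pi*d^2/4) = tau * (pi*d) * x  ->  sigma_f = 4 * tau * x / d
sigma_f = 4 * 22 * 45.9 / 13.2 = 306.0 MPa

306.0 MPa


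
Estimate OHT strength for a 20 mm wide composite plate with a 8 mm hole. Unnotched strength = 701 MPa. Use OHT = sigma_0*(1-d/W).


OHT = sigma_0*(1-d/W) = 701*(1-8/20) = 420.6 MPa

420.6 MPa
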